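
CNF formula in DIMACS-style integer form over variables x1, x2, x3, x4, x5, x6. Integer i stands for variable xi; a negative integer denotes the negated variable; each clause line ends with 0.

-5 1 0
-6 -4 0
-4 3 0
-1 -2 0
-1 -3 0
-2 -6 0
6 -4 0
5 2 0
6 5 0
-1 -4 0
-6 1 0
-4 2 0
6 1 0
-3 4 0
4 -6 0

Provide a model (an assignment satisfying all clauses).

x1=True  x2=False  x3=False  x4=False  x5=True  x6=False

Branch on x1: take x1 = True.
  then x2 is forced to False.
  then x3 is forced to False.
  then x4 is forced to False.
  then x5 is forced to True.
  then x6 is forced to False.
Check each clause:
  1. {¬x5, x1} — x1 is true.
  2. {¬x4, ¬x6} — ¬x6 is true.
  3. {¬x4, x3} — ¬x4 is true.
  4. {¬x1, ¬x2} — ¬x2 is true.
  5. {¬x1, ¬x3} — ¬x3 is true.
  6. {¬x6, ¬x2} — ¬x6 is true.
  7. {¬x4, x6} — ¬x4 is true.
  8. {x5, x2} — x5 is true.
  9. {x5, x6} — x5 is true.
  10. {¬x1, ¬x4} — ¬x4 is true.
  11. {¬x6, x1} — x1 is true.
  12. {¬x4, x2} — ¬x4 is true.
  13. {x1, x6} — x1 is true.
  14. {x4, ¬x3} — ¬x3 is true.
  15. {¬x6, x4} — ¬x6 is true.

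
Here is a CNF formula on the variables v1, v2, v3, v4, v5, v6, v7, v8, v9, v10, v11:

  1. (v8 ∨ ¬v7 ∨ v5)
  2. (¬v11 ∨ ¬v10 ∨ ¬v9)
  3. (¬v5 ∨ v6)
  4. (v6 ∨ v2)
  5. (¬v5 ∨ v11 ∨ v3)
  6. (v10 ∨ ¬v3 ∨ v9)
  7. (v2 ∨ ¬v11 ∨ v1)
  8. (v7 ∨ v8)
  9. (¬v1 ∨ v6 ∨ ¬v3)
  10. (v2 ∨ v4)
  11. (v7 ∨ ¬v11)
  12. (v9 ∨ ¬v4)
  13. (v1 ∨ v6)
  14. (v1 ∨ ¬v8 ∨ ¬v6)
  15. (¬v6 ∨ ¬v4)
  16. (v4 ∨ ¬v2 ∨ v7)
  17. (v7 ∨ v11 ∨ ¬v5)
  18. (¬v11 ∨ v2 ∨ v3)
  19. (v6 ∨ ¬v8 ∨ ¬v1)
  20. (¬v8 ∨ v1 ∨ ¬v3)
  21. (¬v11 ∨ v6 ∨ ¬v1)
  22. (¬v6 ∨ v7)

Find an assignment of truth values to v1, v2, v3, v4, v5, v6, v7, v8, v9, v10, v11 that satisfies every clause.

Try v1 = True.
The remaining clauses are satisfied by v2 = True, v3 = False, v4 = False, v5 = True, v6 = True, v7 = True, v8 = False, v9 = False, v10 = False, v11 = True.
Check each clause:
  1. (v8 ∨ v5 ∨ ¬v7) — v5 is true.
  2. (¬v10 ∨ ¬v9 ∨ ¬v11) — ¬v10 is true.
  3. (¬v5 ∨ v6) — v6 is true.
  4. (v2 ∨ v6) — v2 is true.
  5. (v11 ∨ v3 ∨ ¬v5) — v11 is true.
  6. (v9 ∨ v10 ∨ ¬v3) — ¬v3 is true.
  7. (¬v11 ∨ v2 ∨ v1) — v1 is true.
  8. (v7 ∨ v8) — v7 is true.
  9. (v6 ∨ ¬v1 ∨ ¬v3) — ¬v3 is true.
  10. (v2 ∨ v4) — v2 is true.
  11. (¬v11 ∨ v7) — v7 is true.
  12. (v9 ∨ ¬v4) — ¬v4 is true.
  13. (v1 ∨ v6) — v1 is true.
  14. (¬v8 ∨ v1 ∨ ¬v6) — ¬v8 is true.
  15. (¬v6 ∨ ¬v4) — ¬v4 is true.
  16. (v4 ∨ ¬v2 ∨ v7) — v7 is true.
  17. (v7 ∨ v11 ∨ ¬v5) — v11 is true.
  18. (v3 ∨ v2 ∨ ¬v11) — v2 is true.
  19. (v6 ∨ ¬v1 ∨ ¬v8) — ¬v8 is true.
  20. (¬v8 ∨ v1 ∨ ¬v3) — ¬v8 is true.
  21. (v6 ∨ ¬v1 ∨ ¬v11) — v6 is true.
  22. (¬v6 ∨ v7) — v7 is true.

v1=True, v2=True, v3=False, v4=False, v5=True, v6=True, v7=True, v8=False, v9=False, v10=False, v11=True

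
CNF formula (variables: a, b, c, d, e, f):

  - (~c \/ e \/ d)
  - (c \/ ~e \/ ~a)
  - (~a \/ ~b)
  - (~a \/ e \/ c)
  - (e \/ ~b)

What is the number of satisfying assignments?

Split on e, then a.
  e=T, a=T: remaining (b,c,d,f) ∈ {(F,T,F,F); (F,T,F,T); (F,T,T,F); (F,T,T,T)} — 4.
  e=T, a=F: b, c, d, f free → 2^4 = 16.
  e=F, a=T: remaining (b,c,d,f) ∈ {(F,T,T,F); (F,T,T,T)} — 2.
  e=F, a=F: f free; 3 ways for (b,c,d) × 2^1 = 6.
Total: 4 + 16 + 2 + 6 = 28.

28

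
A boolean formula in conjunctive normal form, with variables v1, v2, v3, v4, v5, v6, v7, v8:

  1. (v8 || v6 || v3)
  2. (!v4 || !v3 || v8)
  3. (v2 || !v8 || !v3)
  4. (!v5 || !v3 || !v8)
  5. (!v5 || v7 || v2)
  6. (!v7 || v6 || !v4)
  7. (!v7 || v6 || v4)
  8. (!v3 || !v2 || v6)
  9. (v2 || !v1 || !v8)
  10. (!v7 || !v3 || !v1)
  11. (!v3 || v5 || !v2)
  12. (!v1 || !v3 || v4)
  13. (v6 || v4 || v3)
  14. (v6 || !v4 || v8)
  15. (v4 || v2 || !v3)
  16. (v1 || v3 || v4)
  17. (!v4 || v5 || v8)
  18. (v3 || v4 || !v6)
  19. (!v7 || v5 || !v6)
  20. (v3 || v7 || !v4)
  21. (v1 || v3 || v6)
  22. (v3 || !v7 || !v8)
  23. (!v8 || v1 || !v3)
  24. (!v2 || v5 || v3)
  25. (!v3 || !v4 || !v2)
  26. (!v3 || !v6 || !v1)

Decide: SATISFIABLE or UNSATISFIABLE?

Set v1 = True and propagate.
The remaining clauses are satisfied by v2 = False, v3 = False, v4 = True, v5 = True, v6 = True, v7 = True, v8 = False.
Every clause has at least one true literal under this assignment.
So v1=1, v2=0, v3=0, v4=1, v5=1, v6=1, v7=1, v8=0 is a satisfying assignment.

SATISFIABLE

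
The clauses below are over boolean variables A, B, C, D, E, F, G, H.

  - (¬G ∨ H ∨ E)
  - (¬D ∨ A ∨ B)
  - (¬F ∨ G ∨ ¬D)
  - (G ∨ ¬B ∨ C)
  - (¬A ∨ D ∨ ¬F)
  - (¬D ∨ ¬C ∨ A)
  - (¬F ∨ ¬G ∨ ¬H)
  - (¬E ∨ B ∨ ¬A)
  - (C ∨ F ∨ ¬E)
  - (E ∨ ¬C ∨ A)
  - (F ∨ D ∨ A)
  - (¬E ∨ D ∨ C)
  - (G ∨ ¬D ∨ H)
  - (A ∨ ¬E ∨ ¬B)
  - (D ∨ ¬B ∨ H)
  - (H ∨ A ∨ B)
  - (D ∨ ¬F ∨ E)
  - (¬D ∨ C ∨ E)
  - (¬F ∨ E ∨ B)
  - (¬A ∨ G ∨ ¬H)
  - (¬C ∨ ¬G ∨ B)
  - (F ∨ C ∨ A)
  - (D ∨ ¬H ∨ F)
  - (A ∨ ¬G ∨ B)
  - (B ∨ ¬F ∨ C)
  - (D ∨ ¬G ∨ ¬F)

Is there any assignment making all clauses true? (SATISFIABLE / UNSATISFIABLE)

Set A = True and propagate.
Try B = True.
For the remaining variables, C = True, D = True, E = True, F = True, G = True, H = False works.
Every clause has at least one true literal under this assignment.
So A=True, B=True, C=True, D=True, E=True, F=True, G=True, H=False is a satisfying assignment.

SATISFIABLE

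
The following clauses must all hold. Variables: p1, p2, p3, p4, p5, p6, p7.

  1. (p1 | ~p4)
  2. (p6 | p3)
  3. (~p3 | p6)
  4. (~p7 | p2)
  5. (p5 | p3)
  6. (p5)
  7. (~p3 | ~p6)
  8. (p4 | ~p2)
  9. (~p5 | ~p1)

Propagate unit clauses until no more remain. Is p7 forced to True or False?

False

(p5) is a unit clause: p5 = True.
(~p5 | ~p1) with p5 = True leaves only ~p1, so p1 = False.
In (~p4 | p1), p1 is now false; ~p4 must hold, so p4 = False.
From (~p2 | p4) and p4 = False: p2 = False.
In (~p7 | p2), p2 is now false; ~p7 must hold, so p7 = False.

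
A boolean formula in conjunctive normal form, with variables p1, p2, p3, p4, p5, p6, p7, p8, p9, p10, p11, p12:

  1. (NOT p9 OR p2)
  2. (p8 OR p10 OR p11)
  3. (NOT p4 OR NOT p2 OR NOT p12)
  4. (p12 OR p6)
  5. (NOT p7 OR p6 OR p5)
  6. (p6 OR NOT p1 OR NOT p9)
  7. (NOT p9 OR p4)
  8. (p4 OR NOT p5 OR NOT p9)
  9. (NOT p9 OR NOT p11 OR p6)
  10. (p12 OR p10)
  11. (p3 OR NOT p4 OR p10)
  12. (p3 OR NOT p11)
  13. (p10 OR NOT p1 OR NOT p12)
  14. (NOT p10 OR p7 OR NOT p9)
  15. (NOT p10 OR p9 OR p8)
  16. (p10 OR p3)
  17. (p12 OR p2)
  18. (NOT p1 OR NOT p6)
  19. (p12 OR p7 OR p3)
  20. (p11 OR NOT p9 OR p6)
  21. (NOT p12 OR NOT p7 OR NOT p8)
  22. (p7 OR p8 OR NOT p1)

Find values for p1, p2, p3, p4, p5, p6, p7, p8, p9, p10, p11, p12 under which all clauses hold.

p1 = False, p2 = True, p3 = True, p4 = False, p5 = True, p6 = False, p7 = False, p8 = True, p9 = False, p10 = False, p11 = True, p12 = True

Check each clause:
  1. (NOT p9 OR p2) — p2 is true.
  2. (p10 OR p8 OR p11) — p8 is true.
  3. (NOT p12 OR NOT p4 OR NOT p2) — NOT p4 is true.
  4. (p12 OR p6) — p12 is true.
  5. (NOT p7 OR p5 OR p6) — NOT p7 is true.
  6. (NOT p1 OR NOT p9 OR p6) — NOT p1 is true.
  7. (NOT p9 OR p4) — NOT p9 is true.
  8. (p4 OR NOT p5 OR NOT p9) — NOT p9 is true.
  9. (NOT p9 OR p6 OR NOT p11) — NOT p9 is true.
  10. (p12 OR p10) — p12 is true.
  11. (NOT p4 OR p3 OR p10) — p3 is true.
  12. (p3 OR NOT p11) — p3 is true.
  13. (p10 OR NOT p12 OR NOT p1) — NOT p1 is true.
  14. (NOT p10 OR NOT p9 OR p7) — NOT p9 is true.
  15. (p8 OR p9 OR NOT p10) — p8 is true.
  16. (p3 OR p10) — p3 is true.
  17. (p2 OR p12) — p2 is true.
  18. (NOT p1 OR NOT p6) — NOT p6 is true.
  19. (p7 OR p12 OR p3) — p3 is true.
  20. (p11 OR NOT p9 OR p6) — p11 is true.
  21. (NOT p8 OR NOT p12 OR NOT p7) — NOT p7 is true.
  22. (p7 OR NOT p1 OR p8) — p8 is true.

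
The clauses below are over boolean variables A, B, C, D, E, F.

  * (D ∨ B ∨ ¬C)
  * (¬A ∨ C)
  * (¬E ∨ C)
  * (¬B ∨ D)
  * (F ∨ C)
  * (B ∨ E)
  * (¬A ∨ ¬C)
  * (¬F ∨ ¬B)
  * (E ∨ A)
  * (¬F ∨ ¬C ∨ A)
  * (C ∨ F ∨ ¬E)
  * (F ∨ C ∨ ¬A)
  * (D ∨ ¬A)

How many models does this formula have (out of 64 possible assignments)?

The models are:
  A=0 B=0 C=1 D=1 E=1 F=0
  A=0 B=1 C=1 D=1 E=1 F=0
Count: 2.

2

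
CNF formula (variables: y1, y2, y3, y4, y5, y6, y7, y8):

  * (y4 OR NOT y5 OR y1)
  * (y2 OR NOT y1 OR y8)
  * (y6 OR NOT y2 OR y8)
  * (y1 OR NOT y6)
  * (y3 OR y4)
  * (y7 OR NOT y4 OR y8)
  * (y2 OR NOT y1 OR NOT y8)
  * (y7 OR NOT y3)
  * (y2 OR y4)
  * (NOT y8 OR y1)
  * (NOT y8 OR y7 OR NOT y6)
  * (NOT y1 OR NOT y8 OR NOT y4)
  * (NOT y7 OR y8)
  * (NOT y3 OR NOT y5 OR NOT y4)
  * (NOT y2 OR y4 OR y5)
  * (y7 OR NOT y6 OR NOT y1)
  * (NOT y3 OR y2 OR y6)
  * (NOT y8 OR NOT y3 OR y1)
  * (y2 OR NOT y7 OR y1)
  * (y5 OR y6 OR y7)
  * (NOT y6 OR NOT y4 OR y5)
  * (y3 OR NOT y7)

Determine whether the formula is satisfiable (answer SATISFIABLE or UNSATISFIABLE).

Try y1 = True.
The remaining clauses are satisfied by y2 = True, y3 = True, y4 = False, y5 = True, y6 = True, y7 = True, y8 = True.
So y1 = 1, y2 = 1, y3 = 1, y4 = 0, y5 = 1, y6 = 1, y7 = 1, y8 = 1 is a satisfying assignment.

SATISFIABLE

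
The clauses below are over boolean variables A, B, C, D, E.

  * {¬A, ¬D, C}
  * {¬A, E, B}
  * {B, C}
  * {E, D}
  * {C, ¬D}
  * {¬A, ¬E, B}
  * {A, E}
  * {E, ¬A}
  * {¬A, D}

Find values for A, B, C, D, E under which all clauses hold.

A=F, B=T, C=T, D=T, E=T

B occurs only positively in the remaining clauses — set B = True.
Pure literal: C appears only positively; assign C = True.
Branch on A: take A = False.
  then E is forced to True.
D is now unconstrained; take D = True.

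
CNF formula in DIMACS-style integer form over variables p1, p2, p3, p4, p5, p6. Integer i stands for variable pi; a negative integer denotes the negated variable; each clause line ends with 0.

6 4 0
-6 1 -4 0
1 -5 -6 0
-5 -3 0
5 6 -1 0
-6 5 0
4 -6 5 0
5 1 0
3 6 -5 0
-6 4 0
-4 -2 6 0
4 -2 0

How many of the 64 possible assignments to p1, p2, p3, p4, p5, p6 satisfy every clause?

Satisfying assignments:
  p1=T p2=F p3=F p4=T p5=T p6=T
  p1=T p2=T p3=F p4=T p5=T p6=T
That's 2 in total.

2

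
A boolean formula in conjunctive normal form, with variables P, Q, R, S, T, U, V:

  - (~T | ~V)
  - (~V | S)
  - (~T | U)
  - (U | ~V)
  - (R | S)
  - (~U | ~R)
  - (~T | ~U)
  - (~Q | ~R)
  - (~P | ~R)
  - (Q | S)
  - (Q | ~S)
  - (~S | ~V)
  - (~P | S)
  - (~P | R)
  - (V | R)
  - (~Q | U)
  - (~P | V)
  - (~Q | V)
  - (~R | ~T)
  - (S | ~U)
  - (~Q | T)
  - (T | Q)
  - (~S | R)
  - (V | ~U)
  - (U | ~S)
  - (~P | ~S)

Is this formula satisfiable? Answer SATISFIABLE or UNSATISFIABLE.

S = True:
  propagation gives Q=True, R=False; an empty clause results — contradiction.
S = False:
  propagation gives V=False, R=True, U=False, T=False; an empty clause results — contradiction.
Every branch closes, so no satisfying assignment exists.

UNSATISFIABLE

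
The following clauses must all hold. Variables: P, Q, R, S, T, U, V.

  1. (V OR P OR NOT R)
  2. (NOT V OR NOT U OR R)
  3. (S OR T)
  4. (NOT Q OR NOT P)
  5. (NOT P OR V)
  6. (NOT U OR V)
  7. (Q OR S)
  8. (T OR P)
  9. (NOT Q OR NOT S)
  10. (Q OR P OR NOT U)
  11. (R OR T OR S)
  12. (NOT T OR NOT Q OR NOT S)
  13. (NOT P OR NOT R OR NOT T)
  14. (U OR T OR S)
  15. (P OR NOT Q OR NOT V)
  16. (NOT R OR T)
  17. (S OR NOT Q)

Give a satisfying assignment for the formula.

P = False, Q = False, R = True, S = True, T = True, U = False, V = True

Set P = False and propagate.
  then T is forced to True.
The remaining clauses are satisfied by Q = False, R = True, S = True, U = False, V = True.
Check each clause:
  1. (V OR P OR NOT R) — V is true.
  2. (NOT V OR NOT U OR R) — NOT U is true.
  3. (T OR S) — S is true.
  4. (NOT P OR NOT Q) — NOT Q is true.
  5. (NOT P OR V) — NOT P is true.
  6. (NOT U OR V) — NOT U is true.
  7. (S OR Q) — S is true.
  8. (T OR P) — T is true.
  9. (NOT Q OR NOT S) — NOT Q is true.
  10. (Q OR P OR NOT U) — NOT U is true.
  11. (R OR T OR S) — R is true.
  12. (NOT T OR NOT Q OR NOT S) — NOT Q is true.
  13. (NOT R OR NOT P OR NOT T) — NOT P is true.
  14. (S OR T OR U) — S is true.
  15. (NOT V OR P OR NOT Q) — NOT Q is true.
  16. (NOT R OR T) — T is true.
  17. (NOT Q OR S) — S is true.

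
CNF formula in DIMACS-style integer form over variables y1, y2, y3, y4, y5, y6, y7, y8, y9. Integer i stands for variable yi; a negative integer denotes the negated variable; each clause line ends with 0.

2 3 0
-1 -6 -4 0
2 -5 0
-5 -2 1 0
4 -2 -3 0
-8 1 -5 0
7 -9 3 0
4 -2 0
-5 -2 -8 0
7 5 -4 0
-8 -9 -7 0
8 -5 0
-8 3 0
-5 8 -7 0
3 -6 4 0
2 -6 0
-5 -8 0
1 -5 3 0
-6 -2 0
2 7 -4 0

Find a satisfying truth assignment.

Pure literal: y6 appears only negated; assign y6 = False.
y9 occurs only negated in the remaining clauses — set y9 = False.
Set y1 = False and propagate.
Branch on y2: take y2 = False.
  then y3 is forced to True.
  then y5 is forced to False.
The remaining clauses are satisfied by y4 = False, y7 = False, y8 = True.

y1 = F, y2 = F, y3 = T, y4 = F, y5 = F, y6 = F, y7 = F, y8 = T, y9 = F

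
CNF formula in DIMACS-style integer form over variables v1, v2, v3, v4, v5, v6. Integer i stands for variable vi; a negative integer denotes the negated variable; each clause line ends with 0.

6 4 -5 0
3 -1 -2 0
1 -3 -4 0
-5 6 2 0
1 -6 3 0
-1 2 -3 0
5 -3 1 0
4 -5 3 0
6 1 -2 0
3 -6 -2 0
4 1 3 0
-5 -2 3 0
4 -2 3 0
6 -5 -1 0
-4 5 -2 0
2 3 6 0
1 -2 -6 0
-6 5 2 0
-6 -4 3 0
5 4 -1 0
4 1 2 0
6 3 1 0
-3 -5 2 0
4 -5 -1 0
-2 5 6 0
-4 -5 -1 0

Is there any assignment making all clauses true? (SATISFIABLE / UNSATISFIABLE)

UNSATISFIABLE

v1 = True:
  v5 = True:
    propagation gives v6=True, v4=True; an empty clause results — contradiction.
  v5 = False:
    propagation gives v4=True, v2=False, v3=False, v6=True; an empty clause results — contradiction.
v1 = False:
  v2 = True:
    propagation gives v6=True; an empty clause results — contradiction.
  v2 = False:
    propagation gives v4=True, v3=False, v6=False; an empty clause results — contradiction.
Every branch closes, so no satisfying assignment exists.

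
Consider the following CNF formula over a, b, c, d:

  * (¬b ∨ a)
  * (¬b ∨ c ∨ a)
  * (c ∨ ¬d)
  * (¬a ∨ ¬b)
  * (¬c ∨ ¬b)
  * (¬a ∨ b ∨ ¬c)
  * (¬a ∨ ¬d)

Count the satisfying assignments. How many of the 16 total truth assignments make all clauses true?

The models are:
  a=0 b=0 c=0 d=0
  a=0 b=0 c=1 d=0
  a=0 b=0 c=1 d=1
  a=1 b=0 c=0 d=0
Count: 4.

4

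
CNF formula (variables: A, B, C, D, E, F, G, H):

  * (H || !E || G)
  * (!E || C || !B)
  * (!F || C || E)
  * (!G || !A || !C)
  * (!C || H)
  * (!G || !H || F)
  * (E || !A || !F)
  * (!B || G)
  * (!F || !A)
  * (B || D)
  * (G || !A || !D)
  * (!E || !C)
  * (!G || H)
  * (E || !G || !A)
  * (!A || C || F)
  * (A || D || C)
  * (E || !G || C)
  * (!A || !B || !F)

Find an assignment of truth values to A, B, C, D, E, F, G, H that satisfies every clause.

A=False, B=False, C=False, D=True, E=False, F=False, G=False, H=False

Set A = False and propagate.
The remaining clauses are satisfied by B = False, C = False, D = True, E = False, F = False, G = False, H = False.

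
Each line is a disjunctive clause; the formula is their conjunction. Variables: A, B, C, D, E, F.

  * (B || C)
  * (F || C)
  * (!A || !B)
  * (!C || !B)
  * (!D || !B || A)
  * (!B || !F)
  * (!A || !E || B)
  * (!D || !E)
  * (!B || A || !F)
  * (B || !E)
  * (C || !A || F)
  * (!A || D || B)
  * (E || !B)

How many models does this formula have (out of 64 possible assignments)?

6

The models are:
  A=F B=F C=T D=F E=F F=F
  A=F B=F C=T D=F E=F F=T
  A=F B=F C=T D=T E=F F=F
  A=F B=F C=T D=T E=F F=T
  A=T B=F C=T D=T E=F F=F
  A=T B=F C=T D=T E=F F=T
That's 6 in total.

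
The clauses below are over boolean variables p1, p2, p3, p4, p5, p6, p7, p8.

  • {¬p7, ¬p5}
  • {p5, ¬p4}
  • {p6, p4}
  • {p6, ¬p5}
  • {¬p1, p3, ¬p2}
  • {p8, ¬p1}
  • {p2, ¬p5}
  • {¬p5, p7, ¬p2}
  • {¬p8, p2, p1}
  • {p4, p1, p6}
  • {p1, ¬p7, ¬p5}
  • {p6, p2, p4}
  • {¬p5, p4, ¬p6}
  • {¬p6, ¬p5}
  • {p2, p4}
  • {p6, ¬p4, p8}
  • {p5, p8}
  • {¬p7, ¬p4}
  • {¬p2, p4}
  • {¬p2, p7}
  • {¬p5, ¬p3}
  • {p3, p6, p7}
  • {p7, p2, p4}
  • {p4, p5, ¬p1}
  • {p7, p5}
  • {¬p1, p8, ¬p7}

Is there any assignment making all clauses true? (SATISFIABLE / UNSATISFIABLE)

UNSATISFIABLE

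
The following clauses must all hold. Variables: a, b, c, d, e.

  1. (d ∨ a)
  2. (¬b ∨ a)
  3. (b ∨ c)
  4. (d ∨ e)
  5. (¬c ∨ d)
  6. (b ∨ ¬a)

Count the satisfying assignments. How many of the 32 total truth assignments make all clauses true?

7

Satisfying assignments:
  a=0 b=0 c=1 d=1 e=0
  a=0 b=0 c=1 d=1 e=1
  a=1 b=1 c=0 d=0 e=1
  a=1 b=1 c=0 d=1 e=0
  a=1 b=1 c=0 d=1 e=1
  a=1 b=1 c=1 d=1 e=0
  a=1 b=1 c=1 d=1 e=1
Count: 7.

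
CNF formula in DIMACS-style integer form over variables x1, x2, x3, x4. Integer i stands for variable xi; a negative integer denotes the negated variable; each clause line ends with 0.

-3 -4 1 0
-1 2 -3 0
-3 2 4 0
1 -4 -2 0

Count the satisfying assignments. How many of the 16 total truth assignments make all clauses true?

10

Split on x1, then x2.
  x1=1, x2=1: remaining (x3,x4) ∈ {(0,0); (0,1); (1,0); (1,1)} — 4.
  x1=1, x2=0: remaining (x3,x4) ∈ {(0,0); (0,1)} — 2.
  x1=0, x2=1: remaining (x3,x4) ∈ {(0,0); (1,0)} — 2.
  x1=0, x2=0: remaining (x3,x4) ∈ {(0,0); (0,1)} — 2.
Total: 4 + 2 + 2 + 2 = 10.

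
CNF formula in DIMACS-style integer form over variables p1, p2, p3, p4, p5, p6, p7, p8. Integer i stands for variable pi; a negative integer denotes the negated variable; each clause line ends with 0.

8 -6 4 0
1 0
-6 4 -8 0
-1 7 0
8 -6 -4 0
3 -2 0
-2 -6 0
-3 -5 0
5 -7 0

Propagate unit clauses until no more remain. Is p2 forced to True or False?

False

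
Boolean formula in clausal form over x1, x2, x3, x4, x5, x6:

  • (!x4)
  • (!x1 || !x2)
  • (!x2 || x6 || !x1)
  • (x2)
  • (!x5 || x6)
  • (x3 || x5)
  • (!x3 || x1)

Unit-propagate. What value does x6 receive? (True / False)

(!x4) is a unit clause: x4 = False.
(x2) is a unit clause: x2 = True.
(!x1 || !x2): since x2 = True, the clause reduces to (!x1). x1 = False.
(x1 || !x3): since x1 = False, the clause reduces to (!x3). x3 = False.
From (x3 || x5) and x3 = False: x5 = True.
(!x5 || x6) with x5 = True leaves only x6, so x6 = True.

True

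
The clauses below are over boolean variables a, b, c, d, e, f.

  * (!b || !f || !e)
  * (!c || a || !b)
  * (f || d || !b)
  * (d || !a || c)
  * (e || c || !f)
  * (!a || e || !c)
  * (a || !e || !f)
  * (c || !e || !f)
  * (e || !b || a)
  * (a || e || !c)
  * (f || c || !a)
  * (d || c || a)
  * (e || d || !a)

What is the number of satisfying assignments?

10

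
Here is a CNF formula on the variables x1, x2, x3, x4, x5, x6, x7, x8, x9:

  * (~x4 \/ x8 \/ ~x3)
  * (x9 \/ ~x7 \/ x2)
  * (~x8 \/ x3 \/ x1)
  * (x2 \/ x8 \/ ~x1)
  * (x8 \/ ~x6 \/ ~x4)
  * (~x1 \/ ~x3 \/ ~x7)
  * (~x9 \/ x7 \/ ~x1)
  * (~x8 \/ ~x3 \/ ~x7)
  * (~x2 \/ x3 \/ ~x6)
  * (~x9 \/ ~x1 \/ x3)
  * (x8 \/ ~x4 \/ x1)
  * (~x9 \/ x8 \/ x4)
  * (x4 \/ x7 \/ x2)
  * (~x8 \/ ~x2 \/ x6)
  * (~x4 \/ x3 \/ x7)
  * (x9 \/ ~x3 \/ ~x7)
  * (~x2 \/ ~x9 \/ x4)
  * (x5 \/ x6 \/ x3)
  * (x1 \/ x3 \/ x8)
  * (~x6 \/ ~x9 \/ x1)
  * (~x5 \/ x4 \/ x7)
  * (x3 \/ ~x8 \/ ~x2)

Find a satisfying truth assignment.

Try x1 = True.
Set x2 = False and propagate.
  then x8 is forced to True.
The remaining clauses are satisfied by x3 = True, x4 = True, x5 = False, x6 = False, x7 = False, x9 = False.

x1=T, x2=F, x3=T, x4=T, x5=F, x6=F, x7=F, x8=T, x9=F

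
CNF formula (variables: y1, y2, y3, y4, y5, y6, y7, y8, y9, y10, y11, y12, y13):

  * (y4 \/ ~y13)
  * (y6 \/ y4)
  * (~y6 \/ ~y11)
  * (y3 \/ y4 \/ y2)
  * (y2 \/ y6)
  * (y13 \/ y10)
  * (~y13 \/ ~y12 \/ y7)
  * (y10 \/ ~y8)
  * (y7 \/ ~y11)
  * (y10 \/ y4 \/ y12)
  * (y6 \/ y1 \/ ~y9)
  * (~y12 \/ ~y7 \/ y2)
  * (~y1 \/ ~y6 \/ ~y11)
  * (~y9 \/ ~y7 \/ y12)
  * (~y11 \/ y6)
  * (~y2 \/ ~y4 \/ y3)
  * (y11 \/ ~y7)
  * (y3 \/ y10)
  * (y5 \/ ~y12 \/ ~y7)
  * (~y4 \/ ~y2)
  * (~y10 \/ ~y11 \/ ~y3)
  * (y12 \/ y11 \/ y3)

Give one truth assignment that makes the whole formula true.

Pure literal: y9 appears only negated; assign y9 = False.
Try y1 = False.
Set y2 = False and propagate.
  then y6 is forced to True.
  then y11 is forced to False.
  then y7 is forced to False.
For the remaining variables, y3 = True, y4 = False, y5 = False, y8 = True, y10 = True, y12 = True, y13 = False works.

y1=F, y2=F, y3=T, y4=F, y5=F, y6=T, y7=F, y8=T, y9=F, y10=T, y11=F, y12=T, y13=F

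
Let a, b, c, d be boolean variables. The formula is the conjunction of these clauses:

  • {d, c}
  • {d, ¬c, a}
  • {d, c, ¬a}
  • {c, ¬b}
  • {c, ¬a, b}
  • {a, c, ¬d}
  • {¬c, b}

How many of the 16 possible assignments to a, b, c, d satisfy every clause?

3

Satisfying assignments:
  a=0 b=1 c=1 d=1
  a=1 b=1 c=1 d=0
  a=1 b=1 c=1 d=1
Count: 3.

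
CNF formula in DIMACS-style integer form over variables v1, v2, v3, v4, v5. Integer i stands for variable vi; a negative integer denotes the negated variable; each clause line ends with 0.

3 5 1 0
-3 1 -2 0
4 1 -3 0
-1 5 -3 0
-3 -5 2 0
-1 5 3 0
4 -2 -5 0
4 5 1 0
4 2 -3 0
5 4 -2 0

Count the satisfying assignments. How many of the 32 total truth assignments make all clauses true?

8

The models are:
  v1=0 v2=0 v3=0 v4=0 v5=1
  v1=0 v2=0 v3=0 v4=1 v5=1
  v1=0 v2=0 v3=1 v4=1 v5=0
  v1=0 v2=1 v3=0 v4=1 v5=1
  v1=1 v2=0 v3=0 v4=0 v5=1
  v1=1 v2=0 v3=0 v4=1 v5=1
  v1=1 v2=1 v3=0 v4=1 v5=1
  v1=1 v2=1 v3=1 v4=1 v5=1
Count: 8.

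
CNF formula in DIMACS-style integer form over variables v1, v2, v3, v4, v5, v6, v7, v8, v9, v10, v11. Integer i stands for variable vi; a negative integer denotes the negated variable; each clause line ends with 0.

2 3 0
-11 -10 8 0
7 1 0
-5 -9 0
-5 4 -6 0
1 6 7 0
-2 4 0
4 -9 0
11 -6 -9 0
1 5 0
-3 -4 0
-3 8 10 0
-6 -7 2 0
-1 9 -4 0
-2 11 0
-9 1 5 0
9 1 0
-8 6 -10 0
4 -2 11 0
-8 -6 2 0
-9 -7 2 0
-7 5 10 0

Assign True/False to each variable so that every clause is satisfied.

v1 = T, v2 = F, v3 = T, v4 = F, v5 = F, v6 = F, v7 = F, v8 = T, v9 = F, v10 = F, v11 = F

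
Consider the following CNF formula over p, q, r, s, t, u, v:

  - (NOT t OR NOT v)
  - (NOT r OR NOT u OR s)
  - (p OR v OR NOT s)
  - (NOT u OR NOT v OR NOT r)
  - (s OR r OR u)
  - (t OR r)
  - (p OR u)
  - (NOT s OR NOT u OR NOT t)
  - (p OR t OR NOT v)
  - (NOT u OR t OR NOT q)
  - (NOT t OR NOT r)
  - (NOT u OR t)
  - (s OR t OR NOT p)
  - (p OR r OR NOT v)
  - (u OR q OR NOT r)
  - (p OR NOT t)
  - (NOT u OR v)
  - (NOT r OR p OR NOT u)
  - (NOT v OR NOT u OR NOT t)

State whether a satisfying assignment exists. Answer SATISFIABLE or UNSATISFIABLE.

Try p = True.
Branch on q: take q = True.
The remaining clauses are satisfied by r = True, s = True, t = False, u = False, v = True.
Every clause has at least one true literal under this assignment.
So p = T  q = T  r = T  s = T  t = F  u = F  v = T is a satisfying assignment.

SATISFIABLE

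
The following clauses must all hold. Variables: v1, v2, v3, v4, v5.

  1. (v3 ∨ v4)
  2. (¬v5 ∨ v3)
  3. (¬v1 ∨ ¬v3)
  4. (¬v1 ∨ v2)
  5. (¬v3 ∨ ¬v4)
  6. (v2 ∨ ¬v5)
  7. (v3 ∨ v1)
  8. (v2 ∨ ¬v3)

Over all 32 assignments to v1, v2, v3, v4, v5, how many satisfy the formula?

3

The models are:
  v1=F v2=T v3=T v4=F v5=F
  v1=F v2=T v3=T v4=F v5=T
  v1=T v2=T v3=F v4=T v5=F
That's 3 in total.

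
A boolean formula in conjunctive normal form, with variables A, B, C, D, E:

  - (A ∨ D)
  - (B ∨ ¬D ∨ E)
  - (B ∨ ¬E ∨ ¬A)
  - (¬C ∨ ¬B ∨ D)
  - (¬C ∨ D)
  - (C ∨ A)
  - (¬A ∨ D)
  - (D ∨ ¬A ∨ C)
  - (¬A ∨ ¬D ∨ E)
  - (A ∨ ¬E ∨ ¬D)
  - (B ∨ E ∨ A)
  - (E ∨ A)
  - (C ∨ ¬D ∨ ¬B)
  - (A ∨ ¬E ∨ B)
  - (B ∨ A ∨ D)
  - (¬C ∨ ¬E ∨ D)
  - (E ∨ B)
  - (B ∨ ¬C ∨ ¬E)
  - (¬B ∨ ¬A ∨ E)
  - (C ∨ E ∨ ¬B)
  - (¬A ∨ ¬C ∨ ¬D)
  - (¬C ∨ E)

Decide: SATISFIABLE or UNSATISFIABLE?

UNSATISFIABLE

A = True:
  propagation gives D=True, E=True, B=True, C=True; an empty clause results — contradiction.
A = False:
  propagation gives D=True, C=True, E=False; an empty clause results — contradiction.
Every branch closes, so no satisfying assignment exists.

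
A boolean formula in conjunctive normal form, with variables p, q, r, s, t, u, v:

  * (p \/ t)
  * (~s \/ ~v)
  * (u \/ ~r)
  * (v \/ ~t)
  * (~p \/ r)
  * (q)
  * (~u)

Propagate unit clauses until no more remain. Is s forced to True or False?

(q) is a unit clause: q = True.
Unit clause (~u) sets u = False.
(~r \/ u): since u = False, the clause reduces to (~r). r = False.
(~p \/ r) with r = False leaves only ~p, so p = False.
(p \/ t): since p = False, the clause reduces to (t). t = True.
In (~t \/ v), ~t is now false; v must hold, so v = True.
(~s \/ ~v) with v = True leaves only ~s, so s = False.

False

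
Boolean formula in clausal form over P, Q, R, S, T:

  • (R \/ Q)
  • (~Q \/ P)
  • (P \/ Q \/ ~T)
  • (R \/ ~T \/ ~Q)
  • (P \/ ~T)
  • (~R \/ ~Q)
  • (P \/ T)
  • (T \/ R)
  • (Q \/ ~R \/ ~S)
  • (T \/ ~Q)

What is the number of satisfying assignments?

2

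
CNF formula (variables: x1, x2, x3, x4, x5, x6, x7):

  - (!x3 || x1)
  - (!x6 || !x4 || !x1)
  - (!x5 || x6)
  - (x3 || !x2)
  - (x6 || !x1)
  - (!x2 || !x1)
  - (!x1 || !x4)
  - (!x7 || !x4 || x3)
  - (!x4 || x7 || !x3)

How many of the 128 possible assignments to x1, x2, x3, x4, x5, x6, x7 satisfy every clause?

17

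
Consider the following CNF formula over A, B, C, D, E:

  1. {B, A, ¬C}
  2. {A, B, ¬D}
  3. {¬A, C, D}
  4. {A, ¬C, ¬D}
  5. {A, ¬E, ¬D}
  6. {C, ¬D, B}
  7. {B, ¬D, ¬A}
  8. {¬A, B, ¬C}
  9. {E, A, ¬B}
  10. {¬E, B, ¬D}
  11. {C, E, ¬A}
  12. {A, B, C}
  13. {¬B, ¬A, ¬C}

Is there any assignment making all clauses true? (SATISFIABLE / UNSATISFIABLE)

Branch on A: take A = False.
Branch on B: take B = True.
  then E is forced to True.
  then D is forced to False.
C is now unconstrained; take C = True.
So A = False  B = True  C = True  D = False  E = True is a satisfying assignment.

SATISFIABLE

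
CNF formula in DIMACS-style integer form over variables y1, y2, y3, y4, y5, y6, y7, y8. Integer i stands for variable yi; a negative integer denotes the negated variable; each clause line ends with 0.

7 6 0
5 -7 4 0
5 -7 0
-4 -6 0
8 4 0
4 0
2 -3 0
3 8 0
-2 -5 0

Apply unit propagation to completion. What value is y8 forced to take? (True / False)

True

(y4) is a unit clause: y4 = True.
From (NOT y6 OR NOT y4) and y4 = True: y6 = False.
In (y7 OR y6), y6 is now false; y7 must hold, so y7 = True.
In (NOT y7 OR y5), NOT y7 is now false; y5 must hold, so y5 = True.
(NOT y2 OR NOT y5): since y5 = True, the clause reduces to (NOT y2). y2 = False.
From (y2 OR NOT y3) and y2 = False: y3 = False.
(y8 OR y3): since y3 = False, the clause reduces to (y8). y8 = True.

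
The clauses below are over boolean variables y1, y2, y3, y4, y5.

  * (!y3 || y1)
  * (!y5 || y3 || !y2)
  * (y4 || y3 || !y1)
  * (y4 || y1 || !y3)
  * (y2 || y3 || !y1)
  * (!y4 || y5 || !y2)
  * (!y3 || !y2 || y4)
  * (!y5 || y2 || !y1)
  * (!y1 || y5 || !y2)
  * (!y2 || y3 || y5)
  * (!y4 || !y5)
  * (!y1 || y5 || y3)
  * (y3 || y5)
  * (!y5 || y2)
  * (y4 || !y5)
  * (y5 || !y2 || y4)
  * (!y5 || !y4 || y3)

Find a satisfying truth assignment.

y1=True, y2=False, y3=True, y4=True, y5=False

Set y1 = True and propagate.
The remaining clauses are satisfied by y2 = False, y3 = True, y4 = True, y5 = False.
Every clause has at least one true literal under this assignment.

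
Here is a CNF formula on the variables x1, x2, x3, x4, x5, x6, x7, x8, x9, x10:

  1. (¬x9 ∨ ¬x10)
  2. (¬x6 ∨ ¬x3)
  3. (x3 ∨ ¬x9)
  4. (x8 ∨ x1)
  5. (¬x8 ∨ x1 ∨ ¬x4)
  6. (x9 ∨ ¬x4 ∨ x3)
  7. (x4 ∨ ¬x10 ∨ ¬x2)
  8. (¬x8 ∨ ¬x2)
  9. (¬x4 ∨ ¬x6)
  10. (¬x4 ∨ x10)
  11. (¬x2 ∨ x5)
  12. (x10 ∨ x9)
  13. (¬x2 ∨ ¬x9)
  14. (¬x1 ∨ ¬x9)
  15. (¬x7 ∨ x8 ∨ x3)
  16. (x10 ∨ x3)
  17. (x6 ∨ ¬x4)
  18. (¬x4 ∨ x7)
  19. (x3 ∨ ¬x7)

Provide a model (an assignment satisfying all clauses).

x2 occurs only negated in the remaining clauses — set x2 = False.
Pure literal: x5 appears only positively; assign x5 = True.
Try x1 = False.
  then x8 is forced to True.
  then x4 is forced to False.
Set x3 = True and propagate.
  then x6 is forced to False.
Try x9 = True.
  then x10 is forced to False.
x7 is now unconstrained; take x7 = True.
Every clause has at least one true literal under this assignment.
Check each clause:
  1. (¬x9 ∨ ¬x10) — ¬x10 is true.
  2. (¬x3 ∨ ¬x6) — ¬x6 is true.
  3. (x3 ∨ ¬x9) — x3 is true.
  4. (x1 ∨ x8) — x8 is true.
  5. (x1 ∨ ¬x8 ∨ ¬x4) — ¬x4 is true.
  6. (x3 ∨ x9 ∨ ¬x4) — x9 is true.
  7. (x4 ∨ ¬x2 ∨ ¬x10) — ¬x10 is true.
  8. (¬x8 ∨ ¬x2) — ¬x2 is true.
  9. (¬x6 ∨ ¬x4) — ¬x6 is true.
  10. (x10 ∨ ¬x4) — ¬x4 is true.
  11. (¬x2 ∨ x5) — x5 is true.
  12. (x9 ∨ x10) — x9 is true.
  13. (¬x9 ∨ ¬x2) — ¬x2 is true.
  14. (¬x9 ∨ ¬x1) — ¬x1 is true.
  15. (x8 ∨ ¬x7 ∨ x3) — x8 is true.
  16. (x3 ∨ x10) — x3 is true.
  17. (x6 ∨ ¬x4) — ¬x4 is true.
  18. (¬x4 ∨ x7) — ¬x4 is true.
  19. (x3 ∨ ¬x7) — x3 is true.

x1=0, x2=0, x3=1, x4=0, x5=1, x6=0, x7=1, x8=1, x9=1, x10=0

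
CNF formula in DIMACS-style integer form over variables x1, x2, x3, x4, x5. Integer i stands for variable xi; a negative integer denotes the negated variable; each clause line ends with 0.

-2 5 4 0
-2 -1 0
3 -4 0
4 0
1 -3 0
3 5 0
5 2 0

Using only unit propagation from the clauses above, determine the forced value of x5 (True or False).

True

(x4) stands alone — x4 = True.
(x3 OR NOT x4): since x4 = True, the clause reduces to (x3). x3 = True.
(x1 OR NOT x3) with x3 = True leaves only x1, so x1 = True.
From (NOT x2 OR NOT x1) and x1 = True: x2 = False.
From (x2 OR x5) and x2 = False: x5 = True.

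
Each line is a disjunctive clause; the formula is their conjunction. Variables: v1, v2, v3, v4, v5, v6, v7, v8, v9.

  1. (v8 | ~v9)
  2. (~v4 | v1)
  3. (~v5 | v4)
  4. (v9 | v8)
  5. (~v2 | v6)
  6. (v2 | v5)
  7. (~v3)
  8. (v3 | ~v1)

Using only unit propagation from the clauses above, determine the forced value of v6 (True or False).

True

(~v3) stands alone — v3 = False.
(~v1 | v3): since v3 = False, the clause reduces to (~v1). v1 = False.
(~v4 | v1) with v1 = False leaves only ~v4, so v4 = False.
In (v4 | ~v5), v4 is now false; ~v5 must hold, so v5 = False.
From (v2 | v5) and v5 = False: v2 = True.
(v6 | ~v2) with v2 = True leaves only v6, so v6 = True.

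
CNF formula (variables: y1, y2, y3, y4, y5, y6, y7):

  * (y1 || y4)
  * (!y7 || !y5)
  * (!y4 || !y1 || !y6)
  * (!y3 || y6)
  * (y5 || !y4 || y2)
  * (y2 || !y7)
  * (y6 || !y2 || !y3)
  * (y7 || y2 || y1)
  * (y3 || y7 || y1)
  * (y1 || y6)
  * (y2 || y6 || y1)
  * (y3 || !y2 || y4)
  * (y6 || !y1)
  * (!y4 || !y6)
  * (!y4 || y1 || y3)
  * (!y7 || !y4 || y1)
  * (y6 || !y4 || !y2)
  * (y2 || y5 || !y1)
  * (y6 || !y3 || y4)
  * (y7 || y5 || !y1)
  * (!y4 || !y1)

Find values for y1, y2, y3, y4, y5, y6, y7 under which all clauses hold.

y1=T  y2=F  y3=F  y4=F  y5=T  y6=T  y7=F

Set y1 = True and propagate.
  then y6 is forced to True.
  then y4 is forced to False.
Set y2 = False and propagate.
  then y7 is forced to False.
  then y5 is forced to True.
y3 is now unconstrained; take y3 = False.
Every clause has at least one true literal under this assignment.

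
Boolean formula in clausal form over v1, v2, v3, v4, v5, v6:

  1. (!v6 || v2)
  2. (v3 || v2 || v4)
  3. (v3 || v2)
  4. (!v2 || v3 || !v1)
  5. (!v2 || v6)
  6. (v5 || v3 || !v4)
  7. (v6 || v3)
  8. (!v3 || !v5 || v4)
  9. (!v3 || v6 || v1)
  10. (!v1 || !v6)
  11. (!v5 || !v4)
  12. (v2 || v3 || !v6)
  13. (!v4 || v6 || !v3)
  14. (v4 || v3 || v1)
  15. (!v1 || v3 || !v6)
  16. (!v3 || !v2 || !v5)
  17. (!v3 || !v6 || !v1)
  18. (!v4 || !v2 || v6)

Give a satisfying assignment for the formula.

v1=True  v2=False  v3=True  v4=False  v5=False  v6=False

Set v1 = True and propagate.
  then v6 is forced to False.
  then v2 is forced to False.
  then v3 is forced to True.
  then v4 is forced to False.
  then v5 is forced to False.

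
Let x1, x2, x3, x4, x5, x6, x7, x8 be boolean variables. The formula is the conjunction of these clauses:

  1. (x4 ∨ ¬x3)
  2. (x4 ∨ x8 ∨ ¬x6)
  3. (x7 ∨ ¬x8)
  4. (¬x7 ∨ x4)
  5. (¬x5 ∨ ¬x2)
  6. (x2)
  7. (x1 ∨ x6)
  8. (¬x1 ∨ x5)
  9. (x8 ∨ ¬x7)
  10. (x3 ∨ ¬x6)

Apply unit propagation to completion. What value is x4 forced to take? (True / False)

True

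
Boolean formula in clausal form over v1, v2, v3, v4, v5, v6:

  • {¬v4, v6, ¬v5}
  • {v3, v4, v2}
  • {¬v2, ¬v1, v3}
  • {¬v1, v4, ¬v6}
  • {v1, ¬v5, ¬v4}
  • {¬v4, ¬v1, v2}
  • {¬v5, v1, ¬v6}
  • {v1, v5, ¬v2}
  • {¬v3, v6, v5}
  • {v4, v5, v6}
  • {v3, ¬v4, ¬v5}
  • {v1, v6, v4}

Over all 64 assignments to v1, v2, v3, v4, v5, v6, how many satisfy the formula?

8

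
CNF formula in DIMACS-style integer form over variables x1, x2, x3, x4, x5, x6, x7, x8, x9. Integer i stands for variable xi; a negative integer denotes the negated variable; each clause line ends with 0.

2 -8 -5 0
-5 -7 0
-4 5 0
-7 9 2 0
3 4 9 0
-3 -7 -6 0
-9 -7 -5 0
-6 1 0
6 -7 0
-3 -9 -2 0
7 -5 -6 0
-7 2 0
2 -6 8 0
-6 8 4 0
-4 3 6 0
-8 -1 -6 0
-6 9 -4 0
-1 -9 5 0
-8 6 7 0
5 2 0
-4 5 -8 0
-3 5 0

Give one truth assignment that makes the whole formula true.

x1 = T, x2 = T, x3 = T, x4 = F, x5 = T, x6 = F, x7 = F, x8 = F, x9 = F

Set x1 = True and propagate.
Set x2 = True and propagate.
Branch on x3: take x3 = True.
  then x9 is forced to False.
  then x5 is forced to True.
  then x7 is forced to False.
  then x6 is forced to False.
  then x8 is forced to False.
x4 is now unconstrained; take x4 = False.
Every clause has at least one true literal under this assignment.
Check each clause:
  1. (NOT x5 OR x2 OR NOT x8) — NOT x8 is true.
  2. (NOT x7 OR NOT x5) — NOT x7 is true.
  3. (x5 OR NOT x4) — NOT x4 is true.
  4. (NOT x7 OR x2 OR x9) — x2 is true.
  5. (x9 OR x4 OR x3) — x3 is true.
  6. (NOT x7 OR NOT x3 OR NOT x6) — NOT x7 is true.
  7. (NOT x5 OR NOT x7 OR NOT x9) — NOT x7 is true.
  8. (NOT x6 OR x1) — x1 is true.
  9. (x6 OR NOT x7) — NOT x7 is true.
  10. (NOT x2 OR NOT x9 OR NOT x3) — NOT x9 is true.
  11. (NOT x6 OR x7 OR NOT x5) — NOT x6 is true.
  12. (NOT x7 OR x2) — NOT x7 is true.
  13. (x2 OR x8 OR NOT x6) — NOT x6 is true.
  14. (x8 OR x4 OR NOT x6) — NOT x6 is true.
  15. (NOT x4 OR x6 OR x3) — x3 is true.
  16. (NOT x1 OR NOT x6 OR NOT x8) — NOT x8 is true.
  17. (NOT x4 OR NOT x6 OR x9) — NOT x6 is true.
  18. (NOT x1 OR NOT x9 OR x5) — x5 is true.
  19. (x6 OR NOT x8 OR x7) — NOT x8 is true.
  20. (x5 OR x2) — x2 is true.
  21. (NOT x4 OR NOT x8 OR x5) — NOT x8 is true.
  22. (x5 OR NOT x3) — x5 is true.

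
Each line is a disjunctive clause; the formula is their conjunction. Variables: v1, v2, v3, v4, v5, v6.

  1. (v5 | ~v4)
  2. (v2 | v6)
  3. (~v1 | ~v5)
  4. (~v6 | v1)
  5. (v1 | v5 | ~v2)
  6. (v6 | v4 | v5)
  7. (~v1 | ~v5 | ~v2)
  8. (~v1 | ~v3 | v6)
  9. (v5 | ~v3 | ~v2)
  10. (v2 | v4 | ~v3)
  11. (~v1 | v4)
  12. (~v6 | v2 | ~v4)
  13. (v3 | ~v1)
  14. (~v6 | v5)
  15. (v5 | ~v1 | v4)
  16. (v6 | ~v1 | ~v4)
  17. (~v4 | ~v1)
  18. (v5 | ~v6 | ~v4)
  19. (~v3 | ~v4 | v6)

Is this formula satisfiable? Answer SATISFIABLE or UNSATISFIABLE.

SATISFIABLE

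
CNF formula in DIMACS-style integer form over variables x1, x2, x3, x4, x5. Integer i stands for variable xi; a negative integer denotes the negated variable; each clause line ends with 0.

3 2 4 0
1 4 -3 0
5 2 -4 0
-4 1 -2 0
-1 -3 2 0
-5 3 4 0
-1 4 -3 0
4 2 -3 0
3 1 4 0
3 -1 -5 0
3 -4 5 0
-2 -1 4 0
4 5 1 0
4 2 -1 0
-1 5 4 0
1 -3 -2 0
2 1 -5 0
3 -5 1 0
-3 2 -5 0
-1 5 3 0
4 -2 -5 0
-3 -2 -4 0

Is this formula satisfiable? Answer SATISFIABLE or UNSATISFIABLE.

UNSATISFIABLE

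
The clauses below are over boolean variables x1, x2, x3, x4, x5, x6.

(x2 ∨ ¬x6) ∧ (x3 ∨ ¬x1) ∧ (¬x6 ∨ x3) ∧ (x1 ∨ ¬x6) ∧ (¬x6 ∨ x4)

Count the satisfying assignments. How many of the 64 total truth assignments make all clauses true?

26

Case analysis on x6 and x1:
  x6=1, x1=1: remaining (x2,x3,x4,x5) ∈ {(1,1,1,0); (1,1,1,1)} — 2.
  x6=1, x1=0: a clause becomes empty — 0.
  x6=0, x1=1: forces x3=1; x2, x4, x5 free → 2^3 = 8.
  x6=0, x1=0: x2, x3, x4, x5 free → 2^4 = 16.
Total: 2 + 0 + 8 + 16 = 26.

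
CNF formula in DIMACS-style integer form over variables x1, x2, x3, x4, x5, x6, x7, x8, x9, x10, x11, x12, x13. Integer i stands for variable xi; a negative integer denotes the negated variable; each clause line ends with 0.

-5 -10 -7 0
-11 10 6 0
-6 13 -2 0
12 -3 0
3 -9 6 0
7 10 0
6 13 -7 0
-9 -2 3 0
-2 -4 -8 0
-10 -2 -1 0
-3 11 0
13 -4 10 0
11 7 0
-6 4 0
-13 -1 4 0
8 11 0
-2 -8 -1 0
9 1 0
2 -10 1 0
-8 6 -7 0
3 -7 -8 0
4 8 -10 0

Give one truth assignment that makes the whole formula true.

x1=T  x2=F  x3=F  x4=T  x5=F  x6=T  x7=F  x8=T  x9=T  x10=T  x11=T  x12=F  x13=T

Check each clause:
  1. (¬x10 ∨ ¬x5 ∨ ¬x7) — ¬x7 is true.
  2. (x6 ∨ ¬x11 ∨ x10) — x10 is true.
  3. (¬x6 ∨ ¬x2 ∨ x13) — x13 is true.
  4. (x12 ∨ ¬x3) — ¬x3 is true.
  5. (x6 ∨ ¬x9 ∨ x3) — x6 is true.
  6. (x7 ∨ x10) — x10 is true.
  7. (x6 ∨ ¬x7 ∨ x13) — ¬x7 is true.
  8. (¬x9 ∨ x3 ∨ ¬x2) — ¬x2 is true.
  9. (¬x2 ∨ ¬x8 ∨ ¬x4) — ¬x2 is true.
  10. (¬x1 ∨ ¬x10 ∨ ¬x2) — ¬x2 is true.
  11. (x11 ∨ ¬x3) — x11 is true.
  12. (x13 ∨ ¬x4 ∨ x10) — x10 is true.
  13. (x11 ∨ x7) — x11 is true.
  14. (¬x6 ∨ x4) — x4 is true.
  15. (¬x1 ∨ x4 ∨ ¬x13) — x4 is true.
  16. (x11 ∨ x8) — x8 is true.
  17. (¬x2 ∨ ¬x8 ∨ ¬x1) — ¬x2 is true.
  18. (x9 ∨ x1) — x1 is true.
  19. (x2 ∨ x1 ∨ ¬x10) — x1 is true.
  20. (¬x8 ∨ ¬x7 ∨ x6) — ¬x7 is true.
  21. (x3 ∨ ¬x8 ∨ ¬x7) — ¬x7 is true.
  22. (x8 ∨ x4 ∨ ¬x10) — x8 is true.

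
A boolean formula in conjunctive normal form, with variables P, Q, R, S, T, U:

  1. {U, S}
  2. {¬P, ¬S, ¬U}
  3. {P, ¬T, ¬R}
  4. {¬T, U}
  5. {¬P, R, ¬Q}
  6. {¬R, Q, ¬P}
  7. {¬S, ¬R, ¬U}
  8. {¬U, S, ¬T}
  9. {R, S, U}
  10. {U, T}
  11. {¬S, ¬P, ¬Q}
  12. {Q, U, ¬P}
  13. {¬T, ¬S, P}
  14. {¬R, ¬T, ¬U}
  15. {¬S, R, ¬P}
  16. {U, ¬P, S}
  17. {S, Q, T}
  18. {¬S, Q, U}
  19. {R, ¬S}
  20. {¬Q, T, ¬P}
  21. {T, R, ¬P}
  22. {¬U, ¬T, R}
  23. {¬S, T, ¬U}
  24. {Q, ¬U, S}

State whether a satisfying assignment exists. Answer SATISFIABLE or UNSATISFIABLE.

SATISFIABLE

Branch on P: take P = False.
Branch on Q: take Q = True.
Set R = True and propagate.
  then T is forced to False.
  then U is forced to True.
  then S is forced to False.
So P=False, Q=True, R=True, S=False, T=False, U=True is a satisfying assignment.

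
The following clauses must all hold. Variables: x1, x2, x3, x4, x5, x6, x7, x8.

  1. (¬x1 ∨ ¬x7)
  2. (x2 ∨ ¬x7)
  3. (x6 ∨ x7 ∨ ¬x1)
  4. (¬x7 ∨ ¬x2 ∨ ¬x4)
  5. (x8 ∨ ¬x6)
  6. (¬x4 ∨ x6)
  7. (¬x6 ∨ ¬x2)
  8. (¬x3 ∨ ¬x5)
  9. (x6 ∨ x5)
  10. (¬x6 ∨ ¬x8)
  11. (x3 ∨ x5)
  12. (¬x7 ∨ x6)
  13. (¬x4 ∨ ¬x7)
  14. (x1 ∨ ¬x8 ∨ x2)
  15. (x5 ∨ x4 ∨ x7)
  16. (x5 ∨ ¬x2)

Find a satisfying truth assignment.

x1=False, x2=True, x3=False, x4=False, x5=True, x6=False, x7=False, x8=False

Check each clause:
  1. (¬x7 ∨ ¬x1) — ¬x7 is true.
  2. (¬x7 ∨ x2) — ¬x7 is true.
  3. (x6 ∨ ¬x1 ∨ x7) — ¬x1 is true.
  4. (¬x7 ∨ ¬x4 ∨ ¬x2) — ¬x7 is true.
  5. (¬x6 ∨ x8) — ¬x6 is true.
  6. (x6 ∨ ¬x4) — ¬x4 is true.
  7. (¬x2 ∨ ¬x6) — ¬x6 is true.
  8. (¬x5 ∨ ¬x3) — ¬x3 is true.
  9. (x5 ∨ x6) — x5 is true.
  10. (¬x6 ∨ ¬x8) — ¬x8 is true.
  11. (x5 ∨ x3) — x5 is true.
  12. (¬x7 ∨ x6) — ¬x7 is true.
  13. (¬x4 ∨ ¬x7) — ¬x7 is true.
  14. (x1 ∨ x2 ∨ ¬x8) — ¬x8 is true.
  15. (x5 ∨ x7 ∨ x4) — x5 is true.
  16. (¬x2 ∨ x5) — x5 is true.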